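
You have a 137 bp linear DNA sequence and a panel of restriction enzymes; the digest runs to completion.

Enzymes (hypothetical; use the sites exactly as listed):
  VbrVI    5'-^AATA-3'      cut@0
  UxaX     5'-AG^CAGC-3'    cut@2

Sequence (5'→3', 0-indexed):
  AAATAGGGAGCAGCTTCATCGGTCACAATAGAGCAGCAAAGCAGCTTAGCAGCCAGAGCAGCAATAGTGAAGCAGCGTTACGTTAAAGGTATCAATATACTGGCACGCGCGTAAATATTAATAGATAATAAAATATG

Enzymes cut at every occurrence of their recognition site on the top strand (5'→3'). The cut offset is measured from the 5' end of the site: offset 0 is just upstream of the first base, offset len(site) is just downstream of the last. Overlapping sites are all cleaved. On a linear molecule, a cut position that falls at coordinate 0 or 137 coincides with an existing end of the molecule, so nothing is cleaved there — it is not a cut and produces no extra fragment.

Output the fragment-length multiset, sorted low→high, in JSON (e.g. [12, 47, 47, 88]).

[1,4,5,6,6,7,7,8,8,9,9,10,16,20,21]

Scan for sites:
  VbrVI (AATA, off=0): starts [1, 26, 62, 93, 113, 119, 126, 131] → cuts [1, 26, 62, 93, 113, 119, 126, 131]
  UxaX (AGCAGC, off=2): starts [8, 31, 39, 47, 56, 70] → cuts [10, 33, 41, 49, 58, 72]

Pooled cuts: [1, 10, 26, 33, 41, 49, 58, 62, 72, 93, 113, 119, 126, 131]

Fragments:
  [0,1): 1 bp
  [1,10): 9 bp
  [10,26): 16 bp
  [26,33): 7 bp
  [33,41): 8 bp
  [41,49): 8 bp
  [49,58): 9 bp
  [58,62): 4 bp
  [62,72): 10 bp
  [72,93): 21 bp
  [93,113): 20 bp
  [113,119): 6 bp
  [119,126): 7 bp
  [126,131): 5 bp
  [131,137): 6 bp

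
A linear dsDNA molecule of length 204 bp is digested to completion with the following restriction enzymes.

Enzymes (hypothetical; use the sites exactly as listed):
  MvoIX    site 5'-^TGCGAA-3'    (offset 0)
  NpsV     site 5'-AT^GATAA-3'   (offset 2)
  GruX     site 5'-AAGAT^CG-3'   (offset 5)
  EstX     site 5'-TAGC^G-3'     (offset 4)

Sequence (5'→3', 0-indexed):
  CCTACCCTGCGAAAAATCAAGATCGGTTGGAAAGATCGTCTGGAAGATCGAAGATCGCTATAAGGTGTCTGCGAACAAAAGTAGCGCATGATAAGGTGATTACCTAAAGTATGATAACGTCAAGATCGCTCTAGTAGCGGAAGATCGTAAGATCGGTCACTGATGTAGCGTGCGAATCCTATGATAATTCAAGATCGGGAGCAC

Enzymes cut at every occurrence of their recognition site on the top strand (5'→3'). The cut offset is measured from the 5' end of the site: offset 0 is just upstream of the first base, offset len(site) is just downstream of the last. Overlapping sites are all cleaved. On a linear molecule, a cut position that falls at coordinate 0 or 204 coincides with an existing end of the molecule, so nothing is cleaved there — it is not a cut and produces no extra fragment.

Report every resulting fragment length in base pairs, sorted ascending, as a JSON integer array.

Scan for sites:
  MvoIX (TGCGAA, off=0): starts [7, 69, 170] → cuts [7, 69, 170]
  NpsV (ATGATAA, off=2): starts [87, 110, 180] → cuts [89, 112, 182]
  GruX (AAGATCG, off=5): starts [18, 31, 43, 50, 121, 140, 148, 190] → cuts [23, 36, 48, 55, 126, 145, 153, 195]
  EstX (TAGCG, off=4): starts [81, 134, 165] → cuts [85, 138, 169]

All cut coordinates (distinct, sorted): [7, 23, 36, 48, 55, 69, 85, 89, 112, 126, 138, 145, 153, 169, 170, 182, 195]

Fragment lengths:
  [0,7): 7 bp
  [7,23): 16 bp
  [23,36): 13 bp
  [36,48): 12 bp
  [48,55): 7 bp
  [55,69): 14 bp
  [69,85): 16 bp
  [85,89): 4 bp
  [89,112): 23 bp
  [112,126): 14 bp
  [126,138): 12 bp
  [138,145): 7 bp
  [145,153): 8 bp
  [153,169): 16 bp
  [169,170): 1 bp
  [170,182): 12 bp
  [182,195): 13 bp
  [195,204): 9 bp

[1,4,7,7,7,8,9,12,12,12,13,13,14,14,16,16,16,23]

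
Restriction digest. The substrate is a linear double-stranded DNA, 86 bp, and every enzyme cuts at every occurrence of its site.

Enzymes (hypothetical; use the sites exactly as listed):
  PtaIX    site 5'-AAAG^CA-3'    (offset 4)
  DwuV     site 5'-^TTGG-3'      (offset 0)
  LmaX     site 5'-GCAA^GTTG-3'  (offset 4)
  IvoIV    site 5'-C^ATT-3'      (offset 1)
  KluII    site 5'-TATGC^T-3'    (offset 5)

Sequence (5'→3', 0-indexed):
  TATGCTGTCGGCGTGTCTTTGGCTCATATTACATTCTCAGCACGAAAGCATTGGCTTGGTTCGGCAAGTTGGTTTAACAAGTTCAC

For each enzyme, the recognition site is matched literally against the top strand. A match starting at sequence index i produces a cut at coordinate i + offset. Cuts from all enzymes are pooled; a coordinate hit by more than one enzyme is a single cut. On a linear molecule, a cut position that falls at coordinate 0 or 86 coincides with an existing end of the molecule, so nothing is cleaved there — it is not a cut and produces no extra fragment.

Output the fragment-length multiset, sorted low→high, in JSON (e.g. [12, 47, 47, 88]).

Scan for sites:
  PtaIX AAAGCA/4: at [44] ⇒ [48]
  DwuV TTGG/0: at [18, 50, 55, 68] ⇒ [18, 50, 55, 68]
  LmaX GCAAGTTG/4: at [63] ⇒ [67]
  IvoIV CATT/1: at [31, 48] ⇒ [32, 49]
  KluII TATGCT/5: at [0] ⇒ [5]

All cut coordinates (distinct, sorted): [5, 18, 32, 48, 49, 50, 55, 67, 68]

Fragment lengths:
  [0,5): 5 bp
  [5,18): 13 bp
  [18,32): 14 bp
  [32,48): 16 bp
  [48,49): 1 bp
  [49,50): 1 bp
  [50,55): 5 bp
  [55,67): 12 bp
  [67,68): 1 bp
  [68,86): 18 bp

[1,1,1,5,5,12,13,14,16,18]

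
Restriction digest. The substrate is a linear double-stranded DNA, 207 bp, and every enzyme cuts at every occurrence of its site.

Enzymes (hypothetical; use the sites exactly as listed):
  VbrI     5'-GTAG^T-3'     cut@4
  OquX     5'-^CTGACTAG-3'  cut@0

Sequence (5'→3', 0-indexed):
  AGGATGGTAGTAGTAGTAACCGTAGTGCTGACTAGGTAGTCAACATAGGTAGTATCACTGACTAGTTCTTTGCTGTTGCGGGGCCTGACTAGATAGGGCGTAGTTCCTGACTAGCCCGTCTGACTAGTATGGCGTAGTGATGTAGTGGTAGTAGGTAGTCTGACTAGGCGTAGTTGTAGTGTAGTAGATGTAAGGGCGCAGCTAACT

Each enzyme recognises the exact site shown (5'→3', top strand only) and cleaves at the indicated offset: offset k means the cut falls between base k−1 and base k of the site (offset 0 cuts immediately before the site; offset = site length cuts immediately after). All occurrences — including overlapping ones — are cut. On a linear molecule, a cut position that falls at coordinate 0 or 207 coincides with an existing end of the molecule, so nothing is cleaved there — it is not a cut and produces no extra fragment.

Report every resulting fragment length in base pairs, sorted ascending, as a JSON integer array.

Site scan:
  VbrI GTAGT/4: at [6, 9, 12, 21, 35, 48, 99, 133, 141, 147, 154, 169, 175, 180] ⇒ [10, 13, 16, 25, 39, 52, 103, 137, 145, 151, 158, 173, 179, 184]
  OquX CTGACTAG/0: at [27, 57, 84, 106, 119, 159] ⇒ [27, 57, 84, 106, 119, 159]

All cut coordinates (distinct, sorted): [10, 13, 16, 25, 27, 39, 52, 57, 84, 103, 106, 119, 137, 145, 151, 158, 159, 173, 179, 184]

Fragments:
  [0,10): 10 bp
  [10,13): 3 bp
  [13,16): 3 bp
  [16,25): 9 bp
  [25,27): 2 bp
  [27,39): 12 bp
  [39,52): 13 bp
  [52,57): 5 bp
  [57,84): 27 bp
  [84,103): 19 bp
  [103,106): 3 bp
  [106,119): 13 bp
  [119,137): 18 bp
  [137,145): 8 bp
  [145,151): 6 bp
  [151,158): 7 bp
  [158,159): 1 bp
  [159,173): 14 bp
  [173,179): 6 bp
  [179,184): 5 bp
  [184,207): 23 bp

[1,2,3,3,3,5,5,6,6,7,8,9,10,12,13,13,14,18,19,23,27]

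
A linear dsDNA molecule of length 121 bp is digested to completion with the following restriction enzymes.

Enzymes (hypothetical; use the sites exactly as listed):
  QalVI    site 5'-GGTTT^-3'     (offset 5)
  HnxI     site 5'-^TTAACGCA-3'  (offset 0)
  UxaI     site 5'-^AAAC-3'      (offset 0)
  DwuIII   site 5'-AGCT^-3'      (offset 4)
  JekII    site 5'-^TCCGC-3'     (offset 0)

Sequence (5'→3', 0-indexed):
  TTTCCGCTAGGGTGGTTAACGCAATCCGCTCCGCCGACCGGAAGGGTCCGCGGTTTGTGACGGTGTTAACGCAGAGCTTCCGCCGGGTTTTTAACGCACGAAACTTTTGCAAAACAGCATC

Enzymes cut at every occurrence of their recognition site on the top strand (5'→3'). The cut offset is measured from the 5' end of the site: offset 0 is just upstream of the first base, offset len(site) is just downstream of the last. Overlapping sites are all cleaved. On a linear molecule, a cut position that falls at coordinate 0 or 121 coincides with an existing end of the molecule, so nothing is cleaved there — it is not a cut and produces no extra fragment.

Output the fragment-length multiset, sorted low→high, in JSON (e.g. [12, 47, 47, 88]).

Site scan:
  QalVI (GGTTT, off=5): starts [51, 85] → cuts [56, 90]
  HnxI (TTAACGCA, off=0): starts [15, 65, 90] → cuts [15, 65, 90]
  UxaI (AAAC, off=0): starts [100, 111] → cuts [100, 111]
  DwuIII (AGCT, off=4): starts [74] → cuts [78]
  JekII (TCCGC, off=0): starts [2, 24, 29, 46, 78] → cuts [2, 24, 29, 46, 78]

Pooled cuts: [2, 15, 24, 29, 46, 56, 65, 78, 90, 100, 111]

Fragment lengths:
  [0,2): 2 bp
  [2,15): 13 bp
  [15,24): 9 bp
  [24,29): 5 bp
  [29,46): 17 bp
  [46,56): 10 bp
  [56,65): 9 bp
  [65,78): 13 bp
  [78,90): 12 bp
  [90,100): 10 bp
  [100,111): 11 bp
  [111,121): 10 bp

[2,5,9,9,10,10,10,11,12,13,13,17]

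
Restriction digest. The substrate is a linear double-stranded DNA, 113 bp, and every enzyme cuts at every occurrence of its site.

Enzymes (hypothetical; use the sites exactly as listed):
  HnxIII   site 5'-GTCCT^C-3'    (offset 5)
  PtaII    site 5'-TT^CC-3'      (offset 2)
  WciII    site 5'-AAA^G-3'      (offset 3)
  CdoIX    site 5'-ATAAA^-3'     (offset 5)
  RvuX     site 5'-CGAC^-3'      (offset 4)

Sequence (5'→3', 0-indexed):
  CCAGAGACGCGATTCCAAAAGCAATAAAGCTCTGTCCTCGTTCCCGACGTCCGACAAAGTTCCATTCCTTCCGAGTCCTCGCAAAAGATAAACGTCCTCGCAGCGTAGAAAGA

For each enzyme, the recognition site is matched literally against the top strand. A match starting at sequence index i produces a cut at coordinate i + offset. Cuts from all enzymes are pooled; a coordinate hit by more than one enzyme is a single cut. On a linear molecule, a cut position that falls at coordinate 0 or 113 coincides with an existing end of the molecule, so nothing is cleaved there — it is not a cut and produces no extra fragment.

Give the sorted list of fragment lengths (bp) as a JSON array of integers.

Scan for sites:
  HnxIII (GTCCTC, off=5): starts [33, 74, 93] → cuts [38, 79, 98]
  PtaII (TTCC, off=2): starts [12, 40, 59, 64, 68] → cuts [14, 42, 61, 66, 70]
  WciII (AAAG, off=3): starts [17, 25, 55, 83, 108] → cuts [20, 28, 58, 86, 111]
  CdoIX (ATAAA, off=5): starts [23, 87] → cuts [28, 92]
  RvuX (CGAC, off=4): starts [44, 51] → cuts [48, 55]

All cut coordinates (distinct, sorted): [14, 20, 28, 38, 42, 48, 55, 58, 61, 66, 70, 79, 86, 92, 98, 111]

Fragment lengths:
  [0,14): 14 bp
  [14,20): 6 bp
  [20,28): 8 bp
  [28,38): 10 bp
  [38,42): 4 bp
  [42,48): 6 bp
  [48,55): 7 bp
  [55,58): 3 bp
  [58,61): 3 bp
  [61,66): 5 bp
  [66,70): 4 bp
  [70,79): 9 bp
  [79,86): 7 bp
  [86,92): 6 bp
  [92,98): 6 bp
  [98,111): 13 bp
  [111,113): 2 bp

[2,3,3,4,4,5,6,6,6,6,7,7,8,9,10,13,14]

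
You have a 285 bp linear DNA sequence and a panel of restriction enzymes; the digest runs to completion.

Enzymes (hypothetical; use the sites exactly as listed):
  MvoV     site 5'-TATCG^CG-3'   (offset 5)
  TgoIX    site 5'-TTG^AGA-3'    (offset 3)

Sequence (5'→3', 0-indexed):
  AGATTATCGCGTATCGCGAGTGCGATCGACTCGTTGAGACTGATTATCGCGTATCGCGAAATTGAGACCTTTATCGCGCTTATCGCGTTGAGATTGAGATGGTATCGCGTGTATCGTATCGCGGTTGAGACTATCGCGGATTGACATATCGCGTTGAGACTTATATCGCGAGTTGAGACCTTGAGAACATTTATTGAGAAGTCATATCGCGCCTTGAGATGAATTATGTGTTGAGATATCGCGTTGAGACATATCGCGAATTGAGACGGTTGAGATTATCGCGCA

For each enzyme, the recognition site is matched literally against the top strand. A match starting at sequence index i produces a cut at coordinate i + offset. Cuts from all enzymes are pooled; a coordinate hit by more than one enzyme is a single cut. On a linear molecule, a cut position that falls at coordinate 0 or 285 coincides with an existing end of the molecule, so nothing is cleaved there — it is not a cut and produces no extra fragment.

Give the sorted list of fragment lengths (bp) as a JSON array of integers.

[4,5,5,5,6,6,7,7,7,7,7,8,8,8,9,9,9,9,9,10,11,12,12,13,13,13,14,15,17,20]

Per-enzyme occurrences:
  MvoV (TATCGCG, off=5): starts [4, 11, 44, 51, 71, 80, 102, 116, 131, 146, 163, 204, 236, 251, 276] → cuts [9, 16, 49, 56, 76, 85, 107, 121, 136, 151, 168, 209, 241, 256, 281]
  TgoIX (TTGAGA, off=3): starts [33, 61, 87, 93, 124, 153, 172, 180, 193, 213, 230, 243, 260, 269] → cuts [36, 64, 90, 96, 127, 156, 175, 183, 196, 216, 233, 246, 263, 272]

All cut coordinates (distinct, sorted): [9, 16, 36, 49, 56, 64, 76, 85, 90, 96, 107, 121, 127, 136, 151, 156, 168, 175, 183, 196, 209, 216, 233, 241, 246, 256, 263, 272, 281]

Fragment lengths:
  [0,9): 9 bp
  [9,16): 7 bp
  [16,36): 20 bp
  [36,49): 13 bp
  [49,56): 7 bp
  [56,64): 8 bp
  [64,76): 12 bp
  [76,85): 9 bp
  [85,90): 5 bp
  [90,96): 6 bp
  [96,107): 11 bp
  [107,121): 14 bp
  [121,127): 6 bp
  [127,136): 9 bp
  [136,151): 15 bp
  [151,156): 5 bp
  [156,168): 12 bp
  [168,175): 7 bp
  [175,183): 8 bp
  [183,196): 13 bp
  [196,209): 13 bp
  [209,216): 7 bp
  [216,233): 17 bp
  [233,241): 8 bp
  [241,246): 5 bp
  [246,256): 10 bp
  [256,263): 7 bp
  [263,272): 9 bp
  [272,281): 9 bp
  [281,285): 4 bp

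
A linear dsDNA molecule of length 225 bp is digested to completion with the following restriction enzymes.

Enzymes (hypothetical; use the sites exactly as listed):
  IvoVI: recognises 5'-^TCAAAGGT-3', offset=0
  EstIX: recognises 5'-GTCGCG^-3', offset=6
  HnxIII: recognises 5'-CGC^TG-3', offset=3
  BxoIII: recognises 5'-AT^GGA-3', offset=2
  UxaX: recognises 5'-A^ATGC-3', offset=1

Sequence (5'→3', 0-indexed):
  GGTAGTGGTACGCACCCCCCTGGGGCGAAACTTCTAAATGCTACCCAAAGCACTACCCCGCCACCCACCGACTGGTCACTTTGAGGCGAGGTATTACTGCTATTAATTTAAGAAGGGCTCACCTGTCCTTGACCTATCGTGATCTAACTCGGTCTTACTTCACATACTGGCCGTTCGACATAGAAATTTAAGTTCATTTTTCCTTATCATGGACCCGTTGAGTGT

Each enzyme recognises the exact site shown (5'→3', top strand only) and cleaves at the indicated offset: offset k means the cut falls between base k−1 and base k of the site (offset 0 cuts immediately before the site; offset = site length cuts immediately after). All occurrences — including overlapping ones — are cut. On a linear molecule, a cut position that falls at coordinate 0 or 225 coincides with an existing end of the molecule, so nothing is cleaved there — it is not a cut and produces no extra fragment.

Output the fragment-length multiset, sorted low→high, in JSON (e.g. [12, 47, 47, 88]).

[15,37,173]

Scan for sites:
  IvoVI (TCAAAGGT, off=0): no sites
  EstIX (GTCGCG, off=6): no sites
  HnxIII (CGCTG, off=3): no sites
  BxoIII (ATGGA, off=2): starts [208] → cuts [210]
  UxaX (AATGC, off=1): starts [36] → cuts [37]

Pooled cuts: [37, 210]

Fragments:
  [0,37): 37 bp
  [37,210): 173 bp
  [210,225): 15 bp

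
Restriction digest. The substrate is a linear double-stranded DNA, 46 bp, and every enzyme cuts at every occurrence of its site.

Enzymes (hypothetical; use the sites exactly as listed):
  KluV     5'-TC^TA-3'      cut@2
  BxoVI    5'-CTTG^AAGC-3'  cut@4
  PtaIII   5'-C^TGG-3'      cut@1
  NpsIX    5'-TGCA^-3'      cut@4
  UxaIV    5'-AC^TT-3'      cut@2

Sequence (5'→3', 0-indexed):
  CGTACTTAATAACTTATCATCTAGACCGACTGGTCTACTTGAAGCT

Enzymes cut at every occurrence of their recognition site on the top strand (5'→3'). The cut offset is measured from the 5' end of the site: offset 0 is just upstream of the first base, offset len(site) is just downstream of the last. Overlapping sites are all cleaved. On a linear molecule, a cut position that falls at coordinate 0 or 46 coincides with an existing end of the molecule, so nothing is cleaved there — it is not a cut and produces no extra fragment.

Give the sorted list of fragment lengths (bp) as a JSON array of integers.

Per-enzyme occurrences:
  KluV (TCTA, off=2): starts [19, 33] → cuts [21, 35]
  BxoVI (CTTGAAGC, off=4): starts [37] → cuts [41]
  PtaIII (CTGG, off=1): starts [29] → cuts [30]
  NpsIX (TGCA, off=4): no sites
  UxaIV (ACTT, off=2): starts [3, 11, 36] → cuts [5, 13, 38]

All cut coordinates (distinct, sorted): [5, 13, 21, 30, 35, 38, 41]

Fragments:
  [0,5): 5 bp
  [5,13): 8 bp
  [13,21): 8 bp
  [21,30): 9 bp
  [30,35): 5 bp
  [35,38): 3 bp
  [38,41): 3 bp
  [41,46): 5 bp

[3,3,5,5,5,8,8,9]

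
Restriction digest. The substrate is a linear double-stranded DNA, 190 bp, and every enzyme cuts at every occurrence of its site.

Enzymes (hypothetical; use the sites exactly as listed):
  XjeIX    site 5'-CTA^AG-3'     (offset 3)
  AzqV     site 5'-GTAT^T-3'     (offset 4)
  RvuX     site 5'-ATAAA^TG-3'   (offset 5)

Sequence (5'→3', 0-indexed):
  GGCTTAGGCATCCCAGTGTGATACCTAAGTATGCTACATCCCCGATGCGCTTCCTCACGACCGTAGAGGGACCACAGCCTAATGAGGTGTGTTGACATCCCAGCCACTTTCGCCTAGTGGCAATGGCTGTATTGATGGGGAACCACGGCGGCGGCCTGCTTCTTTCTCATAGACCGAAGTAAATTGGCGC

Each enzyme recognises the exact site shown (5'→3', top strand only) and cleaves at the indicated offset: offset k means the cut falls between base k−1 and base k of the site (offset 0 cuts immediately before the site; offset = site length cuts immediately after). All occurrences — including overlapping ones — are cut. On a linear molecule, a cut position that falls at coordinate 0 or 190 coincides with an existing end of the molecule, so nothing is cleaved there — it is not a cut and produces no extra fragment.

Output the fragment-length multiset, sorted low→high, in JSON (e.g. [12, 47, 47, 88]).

Site scan:
  XjeIX CTAAG/3: at [24] ⇒ [27]
  AzqV GTATT/4: at [128] ⇒ [132]
  RvuX (ATAAATG, off=5): no sites

All cut coordinates (distinct, sorted): [27, 132]

Fragment lengths:
  [0,27): 27 bp
  [27,132): 105 bp
  [132,190): 58 bp

[27,58,105]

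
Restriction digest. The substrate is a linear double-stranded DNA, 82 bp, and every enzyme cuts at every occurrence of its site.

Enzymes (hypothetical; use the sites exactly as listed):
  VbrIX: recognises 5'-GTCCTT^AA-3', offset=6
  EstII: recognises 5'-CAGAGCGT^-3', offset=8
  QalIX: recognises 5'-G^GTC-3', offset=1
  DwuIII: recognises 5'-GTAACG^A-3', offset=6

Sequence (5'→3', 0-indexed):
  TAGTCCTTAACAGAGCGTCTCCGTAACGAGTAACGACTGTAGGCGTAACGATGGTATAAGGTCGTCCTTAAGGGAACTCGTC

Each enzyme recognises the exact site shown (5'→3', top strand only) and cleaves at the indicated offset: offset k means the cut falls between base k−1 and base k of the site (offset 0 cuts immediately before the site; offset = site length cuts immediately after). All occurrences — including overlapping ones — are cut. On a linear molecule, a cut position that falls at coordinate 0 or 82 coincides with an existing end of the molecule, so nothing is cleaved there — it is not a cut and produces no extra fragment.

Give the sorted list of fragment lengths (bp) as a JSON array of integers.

[7,8,9,10,10,10,13,15]

Site scan:
  VbrIX (GTCCTTAA, off=6): starts [2, 63] → cuts [8, 69]
  EstII (CAGAGCGT, off=8): starts [10] → cuts [18]
  QalIX (GGTC, off=1): starts [59] → cuts [60]
  DwuIII (GTAACGA, off=6): starts [22, 29, 44] → cuts [28, 35, 50]

Pooled cuts: [8, 18, 28, 35, 50, 60, 69]

Fragments:
  [0,8): 8 bp
  [8,18): 10 bp
  [18,28): 10 bp
  [28,35): 7 bp
  [35,50): 15 bp
  [50,60): 10 bp
  [60,69): 9 bp
  [69,82): 13 bp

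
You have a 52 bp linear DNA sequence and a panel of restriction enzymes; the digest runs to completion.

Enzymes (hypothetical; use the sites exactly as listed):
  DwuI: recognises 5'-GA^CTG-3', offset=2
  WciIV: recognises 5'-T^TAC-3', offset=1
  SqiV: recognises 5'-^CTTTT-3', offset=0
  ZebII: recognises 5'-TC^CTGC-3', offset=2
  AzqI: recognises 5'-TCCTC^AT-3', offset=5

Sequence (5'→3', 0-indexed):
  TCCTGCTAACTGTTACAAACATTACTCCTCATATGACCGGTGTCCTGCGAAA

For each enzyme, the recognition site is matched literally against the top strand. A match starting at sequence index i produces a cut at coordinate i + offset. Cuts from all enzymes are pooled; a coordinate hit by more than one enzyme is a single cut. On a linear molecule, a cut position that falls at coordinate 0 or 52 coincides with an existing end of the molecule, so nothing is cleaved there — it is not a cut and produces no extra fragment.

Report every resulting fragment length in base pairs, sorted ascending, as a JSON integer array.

[2,8,8,9,11,14]

Scan for sites:
  DwuI (GACTG, off=2): no sites
  WciIV (TTAC, off=1): starts [12, 21] → cuts [13, 22]
  SqiV (CTTTT, off=0): no sites
  ZebII (TCCTGC, off=2): starts [0, 42] → cuts [2, 44]
  AzqI (TCCTCAT, off=5): starts [25] → cuts [30]

Pooled cuts: [2, 13, 22, 30, 44]

Fragment lengths:
  [0,2): 2 bp
  [2,13): 11 bp
  [13,22): 9 bp
  [22,30): 8 bp
  [30,44): 14 bp
  [44,52): 8 bp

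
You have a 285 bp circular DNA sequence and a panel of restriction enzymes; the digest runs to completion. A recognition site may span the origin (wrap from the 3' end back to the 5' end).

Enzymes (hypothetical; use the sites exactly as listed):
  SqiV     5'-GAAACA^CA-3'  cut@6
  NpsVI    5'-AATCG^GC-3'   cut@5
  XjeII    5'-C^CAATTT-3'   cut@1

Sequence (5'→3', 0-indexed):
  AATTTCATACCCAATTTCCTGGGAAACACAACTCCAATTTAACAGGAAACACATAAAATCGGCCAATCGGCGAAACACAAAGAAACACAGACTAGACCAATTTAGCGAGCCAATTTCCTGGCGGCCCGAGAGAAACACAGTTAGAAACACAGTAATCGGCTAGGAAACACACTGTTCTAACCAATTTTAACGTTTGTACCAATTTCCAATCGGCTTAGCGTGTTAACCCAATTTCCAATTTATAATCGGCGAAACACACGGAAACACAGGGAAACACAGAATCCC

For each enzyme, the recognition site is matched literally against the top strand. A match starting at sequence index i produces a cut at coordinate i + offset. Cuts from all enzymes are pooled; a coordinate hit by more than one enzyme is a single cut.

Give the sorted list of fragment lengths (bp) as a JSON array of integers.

Per-enzyme occurrences:
  SqiV (GAAACACA, off=6): starts [22, 45, 71, 81, 131, 143, 163, 250, 260, 270] → cuts [28, 51, 77, 87, 137, 149, 169, 256, 266, 276]
  NpsVI (AATCGGC, off=5): starts [56, 64, 153, 207, 243] → cuts [61, 69, 158, 212, 248]
  XjeII (CCAATTT, off=1): starts [10, 33, 96, 109, 180, 198, 227, 234, 283] → cuts [11, 34, 97, 110, 181, 199, 228, 235, 284]

Pooled cuts: [11, 28, 34, 51, 61, 69, 77, 87, 97, 110, 137, 149, 158, 169, 181, 199, 212, 228, 235, 248, 256, 266, 276, 284]

Fragments:
  11→28: 17 bp
  28→34: 6 bp
  34→51: 17 bp
  51→61: 10 bp
  61→69: 8 bp
  69→77: 8 bp
  77→87: 10 bp
  87→97: 10 bp
  97→110: 13 bp
  110→137: 27 bp
  137→149: 12 bp
  149→158: 9 bp
  158→169: 11 bp
  169→181: 12 bp
  181→199: 18 bp
  199→212: 13 bp
  212→228: 16 bp
  228→235: 7 bp
  235→248: 13 bp
  248→256: 8 bp
  256→266: 10 bp
  266→276: 10 bp
  276→284: 8 bp
  284→11 (wrap): 285-284+11 = 12 bp

[6,7,8,8,8,8,9,10,10,10,10,10,11,12,12,12,13,13,13,16,17,17,18,27]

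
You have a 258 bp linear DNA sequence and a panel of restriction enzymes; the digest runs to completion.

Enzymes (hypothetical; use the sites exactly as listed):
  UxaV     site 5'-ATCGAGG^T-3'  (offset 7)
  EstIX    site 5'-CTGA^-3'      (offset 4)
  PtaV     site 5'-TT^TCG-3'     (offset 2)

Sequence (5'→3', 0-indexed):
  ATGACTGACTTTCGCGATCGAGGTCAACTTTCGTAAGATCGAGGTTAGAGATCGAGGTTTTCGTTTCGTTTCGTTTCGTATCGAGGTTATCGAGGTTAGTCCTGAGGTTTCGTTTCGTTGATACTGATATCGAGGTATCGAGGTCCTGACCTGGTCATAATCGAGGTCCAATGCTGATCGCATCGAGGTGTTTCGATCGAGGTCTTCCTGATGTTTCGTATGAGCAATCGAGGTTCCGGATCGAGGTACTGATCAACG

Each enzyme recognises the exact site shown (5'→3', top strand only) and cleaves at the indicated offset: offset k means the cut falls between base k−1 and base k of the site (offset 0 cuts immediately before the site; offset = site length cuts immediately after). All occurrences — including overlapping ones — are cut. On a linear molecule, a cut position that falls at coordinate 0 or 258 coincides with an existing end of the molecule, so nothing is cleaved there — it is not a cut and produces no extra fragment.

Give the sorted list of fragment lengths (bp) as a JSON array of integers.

[3,3,4,4,4,5,5,5,5,6,6,6,7,8,8,8,9,9,10,10,11,11,11,12,13,13,13,14,17,18]

Scan for sites:
  UxaV ATCGAGGT/7: at [16, 37, 50, 79, 88, 128, 136, 159, 181, 195, 226, 239] ⇒ [23, 44, 57, 86, 95, 135, 143, 166, 188, 202, 233, 246]
  EstIX CTGA/4: at [4, 101, 123, 145, 173, 207, 248] ⇒ [8, 105, 127, 149, 177, 211, 252]
  PtaV TTTCG/2: at [9, 28, 58, 63, 68, 73, 107, 112, 190, 213] ⇒ [11, 30, 60, 65, 70, 75, 109, 114, 192, 215]

All cut coordinates (distinct, sorted): [8, 11, 23, 30, 44, 57, 60, 65, 70, 75, 86, 95, 105, 109, 114, 127, 135, 143, 149, 166, 177, 188, 192, 202, 211, 215, 233, 246, 252]

Fragment lengths:
  [0,8): 8 bp
  [8,11): 3 bp
  [11,23): 12 bp
  [23,30): 7 bp
  [30,44): 14 bp
  [44,57): 13 bp
  [57,60): 3 bp
  [60,65): 5 bp
  [65,70): 5 bp
  [70,75): 5 bp
  [75,86): 11 bp
  [86,95): 9 bp
  [95,105): 10 bp
  [105,109): 4 bp
  [109,114): 5 bp
  [114,127): 13 bp
  [127,135): 8 bp
  [135,143): 8 bp
  [143,149): 6 bp
  [149,166): 17 bp
  [166,177): 11 bp
  [177,188): 11 bp
  [188,192): 4 bp
  [192,202): 10 bp
  [202,211): 9 bp
  [211,215): 4 bp
  [215,233): 18 bp
  [233,246): 13 bp
  [246,252): 6 bp
  [252,258): 6 bp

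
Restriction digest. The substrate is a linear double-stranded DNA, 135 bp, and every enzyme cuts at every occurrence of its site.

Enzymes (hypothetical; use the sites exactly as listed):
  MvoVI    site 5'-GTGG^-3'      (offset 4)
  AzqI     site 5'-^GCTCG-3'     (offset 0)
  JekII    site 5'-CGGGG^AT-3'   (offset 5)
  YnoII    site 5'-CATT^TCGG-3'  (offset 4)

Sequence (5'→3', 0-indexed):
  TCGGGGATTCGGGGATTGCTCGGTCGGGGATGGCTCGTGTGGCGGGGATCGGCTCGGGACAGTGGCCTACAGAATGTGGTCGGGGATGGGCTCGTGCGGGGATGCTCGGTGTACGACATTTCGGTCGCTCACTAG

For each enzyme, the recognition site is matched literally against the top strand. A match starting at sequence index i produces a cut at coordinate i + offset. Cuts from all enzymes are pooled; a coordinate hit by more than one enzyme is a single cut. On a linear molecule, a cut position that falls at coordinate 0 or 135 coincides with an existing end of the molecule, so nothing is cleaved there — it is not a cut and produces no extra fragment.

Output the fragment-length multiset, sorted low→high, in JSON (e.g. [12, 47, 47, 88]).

[2,3,3,4,4,5,6,6,8,10,12,12,14,14,15,17]

Per-enzyme occurrences:
  MvoVI (GTGG, off=4): starts [38, 61, 75] → cuts [42, 65, 79]
  AzqI (GCTCG, off=0): starts [17, 32, 51, 89, 103] → cuts [17, 32, 51, 89, 103]
  JekII (CGGGGAT, off=5): starts [1, 9, 24, 42, 80, 96] → cuts [6, 14, 29, 47, 85, 101]
  YnoII (CATTTCGG, off=4): starts [116] → cuts [120]

Pooled cuts: [6, 14, 17, 29, 32, 42, 47, 51, 65, 79, 85, 89, 101, 103, 120]

Fragments:
  [0,6): 6 bp
  [6,14): 8 bp
  [14,17): 3 bp
  [17,29): 12 bp
  [29,32): 3 bp
  [32,42): 10 bp
  [42,47): 5 bp
  [47,51): 4 bp
  [51,65): 14 bp
  [65,79): 14 bp
  [79,85): 6 bp
  [85,89): 4 bp
  [89,101): 12 bp
  [101,103): 2 bp
  [103,120): 17 bp
  [120,135): 15 bp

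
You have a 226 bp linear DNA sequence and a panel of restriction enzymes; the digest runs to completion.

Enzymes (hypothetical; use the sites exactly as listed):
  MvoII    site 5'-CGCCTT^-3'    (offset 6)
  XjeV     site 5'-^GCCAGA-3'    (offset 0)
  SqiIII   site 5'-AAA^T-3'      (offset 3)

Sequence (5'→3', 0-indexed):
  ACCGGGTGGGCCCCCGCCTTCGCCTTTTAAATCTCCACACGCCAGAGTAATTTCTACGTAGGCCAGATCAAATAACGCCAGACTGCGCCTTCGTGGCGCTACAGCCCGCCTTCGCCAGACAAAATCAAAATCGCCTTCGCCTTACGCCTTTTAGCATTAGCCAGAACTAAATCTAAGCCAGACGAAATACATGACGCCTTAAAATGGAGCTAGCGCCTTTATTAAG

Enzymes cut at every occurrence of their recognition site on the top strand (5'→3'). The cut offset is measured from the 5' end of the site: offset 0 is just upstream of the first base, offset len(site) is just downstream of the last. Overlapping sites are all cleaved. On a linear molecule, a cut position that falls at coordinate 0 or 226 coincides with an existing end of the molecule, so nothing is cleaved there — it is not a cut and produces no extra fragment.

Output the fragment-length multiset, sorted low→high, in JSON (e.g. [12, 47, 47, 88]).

Scan for sites:
  MvoII CGCCTT/6: at [14, 20, 85, 106, 131, 137, 144, 194, 213] ⇒ [20, 26, 91, 112, 137, 143, 150, 200, 219]
  XjeV GCCAGA/0: at [40, 61, 76, 113, 159, 176] ⇒ [40, 61, 76, 113, 159, 176]
  SqiIII AAAT/3: at [28, 69, 121, 127, 168, 184, 201] ⇒ [31, 72, 124, 130, 171, 187, 204]

Pooled cuts: [20, 26, 31, 40, 61, 72, 76, 91, 112, 113, 124, 130, 137, 143, 150, 159, 171, 176, 187, 200, 204, 219]

Fragment lengths:
  [0,20): 20 bp
  [20,26): 6 bp
  [26,31): 5 bp
  [31,40): 9 bp
  [40,61): 21 bp
  [61,72): 11 bp
  [72,76): 4 bp
  [76,91): 15 bp
  [91,112): 21 bp
  [112,113): 1 bp
  [113,124): 11 bp
  [124,130): 6 bp
  [130,137): 7 bp
  [137,143): 6 bp
  [143,150): 7 bp
  [150,159): 9 bp
  [159,171): 12 bp
  [171,176): 5 bp
  [176,187): 11 bp
  [187,200): 13 bp
  [200,204): 4 bp
  [204,219): 15 bp
  [219,226): 7 bp

[1,4,4,5,5,6,6,6,7,7,7,9,9,11,11,11,12,13,15,15,20,21,21]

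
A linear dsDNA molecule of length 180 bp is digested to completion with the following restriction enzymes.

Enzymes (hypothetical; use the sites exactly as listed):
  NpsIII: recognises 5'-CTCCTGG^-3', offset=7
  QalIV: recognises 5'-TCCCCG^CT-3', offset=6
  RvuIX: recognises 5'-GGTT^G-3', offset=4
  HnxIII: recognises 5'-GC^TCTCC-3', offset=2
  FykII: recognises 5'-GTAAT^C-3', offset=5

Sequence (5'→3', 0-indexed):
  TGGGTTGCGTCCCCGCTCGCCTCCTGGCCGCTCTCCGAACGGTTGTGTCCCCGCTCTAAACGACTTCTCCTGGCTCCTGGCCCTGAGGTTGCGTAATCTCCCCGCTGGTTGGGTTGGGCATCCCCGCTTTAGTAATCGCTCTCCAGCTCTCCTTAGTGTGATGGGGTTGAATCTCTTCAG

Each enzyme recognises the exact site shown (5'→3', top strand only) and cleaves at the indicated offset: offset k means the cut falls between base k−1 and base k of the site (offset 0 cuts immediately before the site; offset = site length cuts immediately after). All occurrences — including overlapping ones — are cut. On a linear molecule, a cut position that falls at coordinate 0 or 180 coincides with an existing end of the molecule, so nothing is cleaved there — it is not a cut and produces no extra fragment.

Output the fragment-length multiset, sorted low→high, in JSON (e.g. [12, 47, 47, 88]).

[3,4,5,6,6,7,7,7,8,9,9,10,10,11,12,12,13,20,21]

Site scan:
  NpsIII (CTCCTGG, off=7): starts [20, 66, 73] → cuts [27, 73, 80]
  QalIV (TCCCCGCT, off=6): starts [9, 47, 98, 120] → cuts [15, 53, 104, 126]
  RvuIX (GGTTG, off=4): starts [2, 40, 86, 106, 111, 164] → cuts [6, 44, 90, 110, 115, 168]
  HnxIII (GCTCTCC, off=2): starts [29, 137, 145] → cuts [31, 139, 147]
  FykII (GTAATC, off=5): starts [92, 131] → cuts [97, 136]

Pooled cuts: [6, 15, 27, 31, 44, 53, 73, 80, 90, 97, 104, 110, 115, 126, 136, 139, 147, 168]

Fragment lengths:
  [0,6): 6 bp
  [6,15): 9 bp
  [15,27): 12 bp
  [27,31): 4 bp
  [31,44): 13 bp
  [44,53): 9 bp
  [53,73): 20 bp
  [73,80): 7 bp
  [80,90): 10 bp
  [90,97): 7 bp
  [97,104): 7 bp
  [104,110): 6 bp
  [110,115): 5 bp
  [115,126): 11 bp
  [126,136): 10 bp
  [136,139): 3 bp
  [139,147): 8 bp
  [147,168): 21 bp
  [168,180): 12 bp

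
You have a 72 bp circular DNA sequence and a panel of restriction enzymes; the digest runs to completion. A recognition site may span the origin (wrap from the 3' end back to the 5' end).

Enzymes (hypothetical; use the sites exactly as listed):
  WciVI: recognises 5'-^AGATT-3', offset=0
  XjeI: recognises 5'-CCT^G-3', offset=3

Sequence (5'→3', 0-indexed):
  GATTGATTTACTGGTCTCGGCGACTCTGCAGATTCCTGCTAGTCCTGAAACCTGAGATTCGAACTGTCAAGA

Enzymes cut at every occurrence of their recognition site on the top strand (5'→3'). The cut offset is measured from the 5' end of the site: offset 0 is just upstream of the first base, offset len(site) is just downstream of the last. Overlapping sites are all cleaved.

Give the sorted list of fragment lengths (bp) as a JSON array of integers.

[1,7,8,9,17,30]

Site scan:
  WciVI AGATT/0: at [29, 54, 71] ⇒ [29, 54, 71]
  XjeI CCTG/3: at [34, 43, 50] ⇒ [37, 46, 53]

Pooled cuts: [29, 37, 46, 53, 54, 71]

Fragment lengths:
  29→37: 8 bp
  37→46: 9 bp
  46→53: 7 bp
  53→54: 1 bp
  54→71: 17 bp
  71→29 (wrap): 72-71+29 = 30 bp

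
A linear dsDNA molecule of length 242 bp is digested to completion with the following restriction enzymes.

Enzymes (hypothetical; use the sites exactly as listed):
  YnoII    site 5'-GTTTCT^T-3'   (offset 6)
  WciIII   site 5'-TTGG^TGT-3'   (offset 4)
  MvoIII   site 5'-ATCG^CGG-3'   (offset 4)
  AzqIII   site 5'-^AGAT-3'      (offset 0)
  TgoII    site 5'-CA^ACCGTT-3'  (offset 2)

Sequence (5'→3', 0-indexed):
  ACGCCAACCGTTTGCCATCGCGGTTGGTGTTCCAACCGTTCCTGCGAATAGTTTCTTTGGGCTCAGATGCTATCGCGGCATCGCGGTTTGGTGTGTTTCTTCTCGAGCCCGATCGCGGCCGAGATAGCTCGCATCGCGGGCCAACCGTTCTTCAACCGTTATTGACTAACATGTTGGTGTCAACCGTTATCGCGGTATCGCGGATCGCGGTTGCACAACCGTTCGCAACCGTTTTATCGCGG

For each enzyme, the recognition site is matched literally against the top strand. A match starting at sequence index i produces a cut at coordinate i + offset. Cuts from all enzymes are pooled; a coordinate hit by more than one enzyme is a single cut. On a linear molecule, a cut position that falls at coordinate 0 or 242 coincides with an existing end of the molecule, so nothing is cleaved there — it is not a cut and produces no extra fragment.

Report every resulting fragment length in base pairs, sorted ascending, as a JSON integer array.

[3,5,6,6,7,7,7,7,8,8,8,8,9,10,10,10,11,11,12,14,15,15,22,23]

Scan for sites:
  YnoII GTTTCTT/6: at [50, 94] ⇒ [56, 100]
  WciIII TTGGTGT/4: at [23, 87, 173] ⇒ [27, 91, 177]
  MvoIII ATCGCGG/4: at [16, 71, 79, 111, 132, 188, 196, 203, 235] ⇒ [20, 75, 83, 115, 136, 192, 200, 207, 239]
  AzqIII AGAT/0: at [64, 121] ⇒ [64, 121]
  TgoII CAACCGTT/2: at [4, 32, 141, 152, 180, 215, 225] ⇒ [6, 34, 143, 154, 182, 217, 227]

All cut coordinates (distinct, sorted): [6, 20, 27, 34, 56, 64, 75, 83, 91, 100, 115, 121, 136, 143, 154, 177, 182, 192, 200, 207, 217, 227, 239]

Fragment lengths:
  [0,6): 6 bp
  [6,20): 14 bp
  [20,27): 7 bp
  [27,34): 7 bp
  [34,56): 22 bp
  [56,64): 8 bp
  [64,75): 11 bp
  [75,83): 8 bp
  [83,91): 8 bp
  [91,100): 9 bp
  [100,115): 15 bp
  [115,121): 6 bp
  [121,136): 15 bp
  [136,143): 7 bp
  [143,154): 11 bp
  [154,177): 23 bp
  [177,182): 5 bp
  [182,192): 10 bp
  [192,200): 8 bp
  [200,207): 7 bp
  [207,217): 10 bp
  [217,227): 10 bp
  [227,239): 12 bp
  [239,242): 3 bp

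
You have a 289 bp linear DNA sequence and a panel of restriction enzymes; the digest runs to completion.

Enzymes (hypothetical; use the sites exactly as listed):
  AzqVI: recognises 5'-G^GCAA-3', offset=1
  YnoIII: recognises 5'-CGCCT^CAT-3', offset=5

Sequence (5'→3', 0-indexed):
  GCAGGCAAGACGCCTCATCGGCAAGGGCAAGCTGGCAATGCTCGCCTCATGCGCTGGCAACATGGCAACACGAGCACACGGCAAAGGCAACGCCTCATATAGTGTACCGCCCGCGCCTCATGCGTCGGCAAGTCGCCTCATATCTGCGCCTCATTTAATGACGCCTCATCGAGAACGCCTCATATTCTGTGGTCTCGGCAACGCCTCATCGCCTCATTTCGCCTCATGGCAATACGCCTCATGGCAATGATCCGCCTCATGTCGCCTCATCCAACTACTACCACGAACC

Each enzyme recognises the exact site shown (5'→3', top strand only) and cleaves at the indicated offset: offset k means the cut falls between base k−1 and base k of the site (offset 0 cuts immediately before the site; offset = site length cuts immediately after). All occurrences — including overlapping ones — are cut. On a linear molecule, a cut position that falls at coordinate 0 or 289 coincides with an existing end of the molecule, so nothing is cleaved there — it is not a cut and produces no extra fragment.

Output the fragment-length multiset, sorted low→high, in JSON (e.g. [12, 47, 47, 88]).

Site scan:
  AzqVI (GGCAA, off=1): starts [3, 19, 25, 33, 55, 63, 79, 85, 126, 196, 227, 242] → cuts [4, 20, 26, 34, 56, 64, 80, 86, 127, 197, 228, 243]
  YnoIII (CGCCTCAT, off=5): starts [10, 42, 90, 113, 133, 146, 161, 175, 201, 209, 219, 234, 252, 262] → cuts [15, 47, 95, 118, 138, 151, 166, 180, 206, 214, 224, 239, 257, 267]

Pooled cuts: [4, 15, 20, 26, 34, 47, 56, 64, 80, 86, 95, 118, 127, 138, 151, 166, 180, 197, 206, 214, 224, 228, 239, 243, 257, 267]

Fragments:
  [0,4): 4 bp
  [4,15): 11 bp
  [15,20): 5 bp
  [20,26): 6 bp
  [26,34): 8 bp
  [34,47): 13 bp
  [47,56): 9 bp
  [56,64): 8 bp
  [64,80): 16 bp
  [80,86): 6 bp
  [86,95): 9 bp
  [95,118): 23 bp
  [118,127): 9 bp
  [127,138): 11 bp
  [138,151): 13 bp
  [151,166): 15 bp
  [166,180): 14 bp
  [180,197): 17 bp
  [197,206): 9 bp
  [206,214): 8 bp
  [214,224): 10 bp
  [224,228): 4 bp
  [228,239): 11 bp
  [239,243): 4 bp
  [243,257): 14 bp
  [257,267): 10 bp
  [267,289): 22 bp

[4,4,4,5,6,6,8,8,8,9,9,9,9,10,10,11,11,11,13,13,14,14,15,16,17,22,23]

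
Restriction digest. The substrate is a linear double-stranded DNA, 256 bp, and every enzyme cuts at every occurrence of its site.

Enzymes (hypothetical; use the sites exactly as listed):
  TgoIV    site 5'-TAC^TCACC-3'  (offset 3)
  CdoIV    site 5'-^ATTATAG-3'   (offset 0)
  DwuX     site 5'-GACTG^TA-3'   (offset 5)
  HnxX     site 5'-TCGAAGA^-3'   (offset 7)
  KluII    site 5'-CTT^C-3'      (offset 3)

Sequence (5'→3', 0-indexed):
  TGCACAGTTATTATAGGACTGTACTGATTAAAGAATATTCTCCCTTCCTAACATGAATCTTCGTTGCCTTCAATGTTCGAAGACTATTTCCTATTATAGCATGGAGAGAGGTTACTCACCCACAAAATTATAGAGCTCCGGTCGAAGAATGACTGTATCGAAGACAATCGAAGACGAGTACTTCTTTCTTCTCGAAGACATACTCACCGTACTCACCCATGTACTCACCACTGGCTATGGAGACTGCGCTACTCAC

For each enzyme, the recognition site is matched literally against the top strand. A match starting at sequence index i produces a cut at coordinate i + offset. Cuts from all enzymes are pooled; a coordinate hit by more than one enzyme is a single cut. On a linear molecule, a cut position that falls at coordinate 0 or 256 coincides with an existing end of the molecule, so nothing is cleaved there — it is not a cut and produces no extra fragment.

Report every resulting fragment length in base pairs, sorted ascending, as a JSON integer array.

Scan for sites:
  TgoIV TACTCACC/3: at [112, 200, 209, 221] ⇒ [115, 203, 212, 224]
  CdoIV ATTATAG/0: at [9, 92, 126] ⇒ [9, 92, 126]
  DwuX GACTGTA/5: at [16, 150] ⇒ [21, 155]
  HnxX TCGAAGA/7: at [76, 141, 157, 167, 191] ⇒ [83, 148, 164, 174, 198]
  KluII CTTC/3: at [43, 58, 67, 180, 187] ⇒ [46, 61, 70, 183, 190]

Pooled cuts: [9, 21, 46, 61, 70, 83, 92, 115, 126, 148, 155, 164, 174, 183, 190, 198, 203, 212, 224]

Fragment lengths:
  [0,9): 9 bp
  [9,21): 12 bp
  [21,46): 25 bp
  [46,61): 15 bp
  [61,70): 9 bp
  [70,83): 13 bp
  [83,92): 9 bp
  [92,115): 23 bp
  [115,126): 11 bp
  [126,148): 22 bp
  [148,155): 7 bp
  [155,164): 9 bp
  [164,174): 10 bp
  [174,183): 9 bp
  [183,190): 7 bp
  [190,198): 8 bp
  [198,203): 5 bp
  [203,212): 9 bp
  [212,224): 12 bp
  [224,256): 32 bp

[5,7,7,8,9,9,9,9,9,9,10,11,12,12,13,15,22,23,25,32]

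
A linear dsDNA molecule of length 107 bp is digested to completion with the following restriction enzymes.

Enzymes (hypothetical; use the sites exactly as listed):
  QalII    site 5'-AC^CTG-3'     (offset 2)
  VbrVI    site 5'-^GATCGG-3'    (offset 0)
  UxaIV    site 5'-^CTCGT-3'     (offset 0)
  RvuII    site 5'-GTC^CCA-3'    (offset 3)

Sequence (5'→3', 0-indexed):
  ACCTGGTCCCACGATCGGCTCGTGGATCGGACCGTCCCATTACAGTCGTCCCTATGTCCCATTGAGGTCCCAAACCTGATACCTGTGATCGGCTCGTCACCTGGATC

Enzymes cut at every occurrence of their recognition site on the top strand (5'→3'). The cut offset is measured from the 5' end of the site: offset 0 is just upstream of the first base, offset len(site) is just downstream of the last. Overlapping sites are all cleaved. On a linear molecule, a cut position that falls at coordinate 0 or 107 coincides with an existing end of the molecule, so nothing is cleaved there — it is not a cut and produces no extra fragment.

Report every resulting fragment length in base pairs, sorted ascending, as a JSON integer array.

[2,4,4,6,6,6,6,6,7,7,8,11,12,22]

Site scan:
  QalII ACCTG/2: at [0, 73, 80, 98] ⇒ [2, 75, 82, 100]
  VbrVI GATCGG/0: at [12, 24, 86] ⇒ [12, 24, 86]
  UxaIV CTCGT/0: at [18, 92] ⇒ [18, 92]
  RvuII GTCCCA/3: at [5, 33, 55, 66] ⇒ [8, 36, 58, 69]

Pooled cuts: [2, 8, 12, 18, 24, 36, 58, 69, 75, 82, 86, 92, 100]

Fragments:
  [0,2): 2 bp
  [2,8): 6 bp
  [8,12): 4 bp
  [12,18): 6 bp
  [18,24): 6 bp
  [24,36): 12 bp
  [36,58): 22 bp
  [58,69): 11 bp
  [69,75): 6 bp
  [75,82): 7 bp
  [82,86): 4 bp
  [86,92): 6 bp
  [92,100): 8 bp
  [100,107): 7 bp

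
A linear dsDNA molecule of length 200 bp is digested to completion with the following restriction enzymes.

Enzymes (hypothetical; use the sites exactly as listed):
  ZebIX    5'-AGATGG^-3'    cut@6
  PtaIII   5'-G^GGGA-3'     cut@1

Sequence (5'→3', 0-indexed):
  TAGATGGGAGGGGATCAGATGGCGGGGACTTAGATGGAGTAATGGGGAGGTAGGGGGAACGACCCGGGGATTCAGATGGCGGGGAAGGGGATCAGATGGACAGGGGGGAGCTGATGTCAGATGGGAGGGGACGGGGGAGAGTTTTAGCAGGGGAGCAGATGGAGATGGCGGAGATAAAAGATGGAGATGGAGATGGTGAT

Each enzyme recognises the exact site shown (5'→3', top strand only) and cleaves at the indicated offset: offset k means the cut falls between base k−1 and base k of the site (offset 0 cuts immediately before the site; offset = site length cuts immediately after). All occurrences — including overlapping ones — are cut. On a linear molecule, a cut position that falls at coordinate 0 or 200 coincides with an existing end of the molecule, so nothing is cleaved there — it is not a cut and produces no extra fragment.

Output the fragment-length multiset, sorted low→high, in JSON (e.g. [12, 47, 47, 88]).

Per-enzyme occurrences:
  ZebIX (AGATGG, off=6): starts [1, 16, 31, 73, 93, 118, 156, 162, 178, 184, 190] → cuts [7, 22, 37, 79, 99, 124, 162, 168, 184, 190, 196]
  PtaIII (GGGGA, off=1): starts [9, 23, 43, 53, 65, 80, 86, 104, 126, 133, 149] → cuts [10, 24, 44, 54, 66, 81, 87, 105, 127, 134, 150]

All cut coordinates (distinct, sorted): [7, 10, 22, 24, 37, 44, 54, 66, 79, 81, 87, 99, 105, 124, 127, 134, 150, 162, 168, 184, 190, 196]

Fragment lengths:
  [0,7): 7 bp
  [7,10): 3 bp
  [10,22): 12 bp
  [22,24): 2 bp
  [24,37): 13 bp
  [37,44): 7 bp
  [44,54): 10 bp
  [54,66): 12 bp
  [66,79): 13 bp
  [79,81): 2 bp
  [81,87): 6 bp
  [87,99): 12 bp
  [99,105): 6 bp
  [105,124): 19 bp
  [124,127): 3 bp
  [127,134): 7 bp
  [134,150): 16 bp
  [150,162): 12 bp
  [162,168): 6 bp
  [168,184): 16 bp
  [184,190): 6 bp
  [190,196): 6 bp
  [196,200): 4 bp

[2,2,3,3,4,6,6,6,6,6,7,7,7,10,12,12,12,12,13,13,16,16,19]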